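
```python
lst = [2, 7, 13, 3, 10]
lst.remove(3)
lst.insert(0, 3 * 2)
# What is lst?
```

After line 1: lst = [2, 7, 13, 3, 10]
After line 2 (remove first 3): lst = [2, 7, 13, 10]
After line 3 (insert 6 at index 0): lst = [6, 2, 7, 13, 10]

[6, 2, 7, 13, 10]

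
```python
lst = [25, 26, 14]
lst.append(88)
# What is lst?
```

[25, 26, 14, 88]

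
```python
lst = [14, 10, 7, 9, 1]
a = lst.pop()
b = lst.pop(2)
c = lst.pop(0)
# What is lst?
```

After line 1: lst = [14, 10, 7, 9, 1]
After line 2 (pop() -> a = 1): lst = [14, 10, 7, 9]
After line 3 (pop(2) -> b = 7): lst = [14, 10, 9]
After line 4 (pop(0) -> c = 14): lst = [10, 9]

[10, 9]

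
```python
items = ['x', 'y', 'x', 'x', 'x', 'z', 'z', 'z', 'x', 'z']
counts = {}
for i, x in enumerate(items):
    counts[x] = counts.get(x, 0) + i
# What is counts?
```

Initial: counts = {}, items = ['x', 'y', 'x', 'x', 'x', 'z', 'z', 'z', 'x', 'z']
i=0, x='x': counts = {'x': 0}
i=1, x='y': counts = {'x': 0, 'y': 1}
i=2, x='x': counts = {'x': 2, 'y': 1}
i=3, x='x': counts = {'x': 5, 'y': 1}
i=4, x='x': counts = {'x': 9, 'y': 1}
i=5, x='z': counts = {'x': 9, 'y': 1, 'z': 5}
i=6, x='z': counts = {'x': 9, 'y': 1, 'z': 11}
i=7, x='z': counts = {'x': 9, 'y': 1, 'z': 18}
i=8, x='x': counts = {'x': 17, 'y': 1, 'z': 18}
i=9, x='z': counts = {'x': 17, 'y': 1, 'z': 27}

{'x': 17, 'y': 1, 'z': 27}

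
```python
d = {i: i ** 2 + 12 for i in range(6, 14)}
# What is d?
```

{6: 48, 7: 61, 8: 76, 9: 93, 10: 112, 11: 133, 12: 156, 13: 181}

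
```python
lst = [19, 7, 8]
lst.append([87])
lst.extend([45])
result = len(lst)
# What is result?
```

After line 1: lst = [19, 7, 8]
After line 2 (append adds [87] as single element): lst = [19, 7, 8, [87]]
After line 3 (extend unpacks [45], adds 45): lst = [19, 7, 8, [87], 45]
After line 4: result = len(lst) = 5

5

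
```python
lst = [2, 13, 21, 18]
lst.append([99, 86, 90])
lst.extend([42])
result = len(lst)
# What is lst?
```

After line 1: lst = [2, 13, 21, 18]
After line 2 (append adds [99, 86, 90] as single element): lst = [2, 13, 21, 18, [99, 86, 90]]
After line 3 (extend unpacks [42], adds 42): lst = [2, 13, 21, 18, [99, 86, 90], 42]
After line 4: result = len(lst) = 6

[2, 13, 21, 18, [99, 86, 90], 42]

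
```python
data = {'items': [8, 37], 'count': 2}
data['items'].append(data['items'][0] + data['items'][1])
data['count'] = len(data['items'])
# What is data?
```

After line 1: data = {'items': [8, 37], 'count': 2}
After line 2 (append 8 + 37 = 45): data = {'items': [8, 37, 45], 'count': 2}
After line 3 (count = len(items) = 3): data = {'items': [8, 37, 45], 'count': 3}

{'items': [8, 37, 45], 'count': 3}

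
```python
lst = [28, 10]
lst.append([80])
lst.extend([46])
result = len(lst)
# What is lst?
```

After line 1: lst = [28, 10]
After line 2 (append adds [80] as single element): lst = [28, 10, [80]]
After line 3 (extend unpacks [46], adds 46): lst = [28, 10, [80], 46]
After line 4: result = len(lst) = 4

[28, 10, [80], 46]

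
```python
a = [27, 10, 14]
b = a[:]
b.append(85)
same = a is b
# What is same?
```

After line 1: a = [27, 10, 14]
After line 2 (b = a[:] is a shallow copy, new object): a = [27, 10, 14], b = [27, 10, 14]
After line 3 (append only mutates b): a = [27, 10, 14], b = [27, 10, 14, 85]
After line 4 (same = a is b; different objects -> False): same = False

False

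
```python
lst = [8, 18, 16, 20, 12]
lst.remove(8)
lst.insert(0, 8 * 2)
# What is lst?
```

After line 1: lst = [8, 18, 16, 20, 12]
After line 2 (remove first 8): lst = [18, 16, 20, 12]
After line 3 (insert 16 at index 0): lst = [16, 18, 16, 20, 12]

[16, 18, 16, 20, 12]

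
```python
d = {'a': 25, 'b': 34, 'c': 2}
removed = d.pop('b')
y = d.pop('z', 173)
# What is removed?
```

After line 1: d = {'a': 25, 'b': 34, 'c': 2}
After line 2 (pop 'b' returns 34): d = {'a': 25, 'c': 2}, removed = 34
After line 3 (pop 'z' missing, returns default 173): d = {'a': 25, 'c': 2}, y = 173

34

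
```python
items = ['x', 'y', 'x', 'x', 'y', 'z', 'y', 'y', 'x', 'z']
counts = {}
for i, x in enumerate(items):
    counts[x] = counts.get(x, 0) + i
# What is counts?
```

Initial: counts = {}, items = ['x', 'y', 'x', 'x', 'y', 'z', 'y', 'y', 'x', 'z']
i=0, x='x': counts = {'x': 0}
i=1, x='y': counts = {'x': 0, 'y': 1}
i=2, x='x': counts = {'x': 2, 'y': 1}
i=3, x='x': counts = {'x': 5, 'y': 1}
i=4, x='y': counts = {'x': 5, 'y': 5}
i=5, x='z': counts = {'x': 5, 'y': 5, 'z': 5}
i=6, x='y': counts = {'x': 5, 'y': 11, 'z': 5}
i=7, x='y': counts = {'x': 5, 'y': 18, 'z': 5}
i=8, x='x': counts = {'x': 13, 'y': 18, 'z': 5}
i=9, x='z': counts = {'x': 13, 'y': 18, 'z': 14}

{'x': 13, 'y': 18, 'z': 14}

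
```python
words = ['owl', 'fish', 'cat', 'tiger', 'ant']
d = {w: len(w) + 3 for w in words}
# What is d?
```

{'owl': 6, 'fish': 7, 'cat': 6, 'tiger': 8, 'ant': 6}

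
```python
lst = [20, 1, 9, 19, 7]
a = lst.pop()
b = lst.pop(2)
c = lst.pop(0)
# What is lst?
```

After line 1: lst = [20, 1, 9, 19, 7]
After line 2 (pop() -> a = 7): lst = [20, 1, 9, 19]
After line 3 (pop(2) -> b = 9): lst = [20, 1, 19]
After line 4 (pop(0) -> c = 20): lst = [1, 19]

[1, 19]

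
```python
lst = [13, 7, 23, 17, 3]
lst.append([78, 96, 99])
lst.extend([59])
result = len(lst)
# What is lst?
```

After line 1: lst = [13, 7, 23, 17, 3]
After line 2 (append adds [78, 96, 99] as single element): lst = [13, 7, 23, 17, 3, [78, 96, 99]]
After line 3 (extend unpacks [59], adds 59): lst = [13, 7, 23, 17, 3, [78, 96, 99], 59]
After line 4: result = len(lst) = 7

[13, 7, 23, 17, 3, [78, 96, 99], 59]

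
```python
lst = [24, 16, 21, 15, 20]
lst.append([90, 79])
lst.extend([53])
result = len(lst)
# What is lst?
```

After line 1: lst = [24, 16, 21, 15, 20]
After line 2 (append adds [90, 79] as single element): lst = [24, 16, 21, 15, 20, [90, 79]]
After line 3 (extend unpacks [53], adds 53): lst = [24, 16, 21, 15, 20, [90, 79], 53]
After line 4: result = len(lst) = 7

[24, 16, 21, 15, 20, [90, 79], 53]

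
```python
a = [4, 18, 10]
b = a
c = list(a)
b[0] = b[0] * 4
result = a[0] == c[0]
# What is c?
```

After line 1: a = [4, 18, 10]
After line 2 (b = a, alias): a = [4, 18, 10], b = [4, 18, 10]
After line 3 (c = list(a) is a copy, new object): c = [4, 18, 10]
After line 4 (b[0] = 4 * 4 = 16; mutates shared a/b): a = b = [16, 18, 10], c = [4, 18, 10]
After line 5 (a[0] = 16, c[0] = 4; result = False)

[4, 18, 10]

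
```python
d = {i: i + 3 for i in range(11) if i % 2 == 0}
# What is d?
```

{0: 3, 2: 5, 4: 7, 6: 9, 8: 11, 10: 13}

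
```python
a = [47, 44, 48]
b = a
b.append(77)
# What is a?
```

After line 1: a = [47, 44, 48]
After line 2 (b = a is an alias, same object): a = [47, 44, 48], b = [47, 44, 48]
After line 3 (b.append mutates the shared list): a = [47, 44, 48, 77], b = [47, 44, 48, 77]

[47, 44, 48, 77]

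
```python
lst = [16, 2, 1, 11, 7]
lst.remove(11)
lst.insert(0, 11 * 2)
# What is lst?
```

After line 1: lst = [16, 2, 1, 11, 7]
After line 2 (remove first 11): lst = [16, 2, 1, 7]
After line 3 (insert 22 at index 0): lst = [22, 16, 2, 1, 7]

[22, 16, 2, 1, 7]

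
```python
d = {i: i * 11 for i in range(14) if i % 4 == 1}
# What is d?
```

{1: 11, 5: 55, 9: 99, 13: 143}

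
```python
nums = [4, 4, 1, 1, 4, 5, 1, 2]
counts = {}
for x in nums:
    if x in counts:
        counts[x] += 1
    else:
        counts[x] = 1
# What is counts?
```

Initial: counts = {}, nums = [4, 4, 1, 1, 4, 5, 1, 2]
See 4: counts = {4: 1}
See 4: counts = {4: 2}
See 1: counts = {4: 2, 1: 1}
See 1: counts = {4: 2, 1: 2}
See 4: counts = {4: 3, 1: 2}
See 5: counts = {4: 3, 1: 2, 5: 1}
See 1: counts = {4: 3, 1: 3, 5: 1}
See 2: counts = {4: 3, 1: 3, 5: 1, 2: 1}

{4: 3, 1: 3, 5: 1, 2: 1}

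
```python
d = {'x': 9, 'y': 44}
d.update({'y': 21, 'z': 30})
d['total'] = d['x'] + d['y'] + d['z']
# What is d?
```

After line 1: d = {'x': 9, 'y': 44}
After line 2 (y overwritten, z added): d = {'x': 9, 'y': 21, 'z': 30}
After line 3 (total = 9 + 21 + 30 = 60): d = {'x': 9, 'y': 21, 'z': 30, 'total': 60}

{'x': 9, 'y': 21, 'z': 30, 'total': 60}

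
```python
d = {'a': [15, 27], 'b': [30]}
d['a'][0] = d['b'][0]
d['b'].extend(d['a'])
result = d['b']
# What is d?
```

After line 1: d = {'a': [15, 27], 'b': [30]}
After line 2 (a[0] = b[0] = 30): d = {'a': [30, 27], 'b': [30]}
After line 3 (b.extend(a) appends [30, 27]): d = {'a': [30, 27], 'b': [30, 30, 27]}
After line 4: result = d['b'] = [30, 30, 27]

{'a': [30, 27], 'b': [30, 30, 27]}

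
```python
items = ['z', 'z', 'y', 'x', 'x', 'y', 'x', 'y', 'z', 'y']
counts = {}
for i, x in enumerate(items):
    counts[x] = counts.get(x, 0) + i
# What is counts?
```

Initial: counts = {}, items = ['z', 'z', 'y', 'x', 'x', 'y', 'x', 'y', 'z', 'y']
i=0, x='z': counts = {'z': 0}
i=1, x='z': counts = {'z': 1}
i=2, x='y': counts = {'z': 1, 'y': 2}
i=3, x='x': counts = {'z': 1, 'y': 2, 'x': 3}
i=4, x='x': counts = {'z': 1, 'y': 2, 'x': 7}
i=5, x='y': counts = {'z': 1, 'y': 7, 'x': 7}
i=6, x='x': counts = {'z': 1, 'y': 7, 'x': 13}
i=7, x='y': counts = {'z': 1, 'y': 14, 'x': 13}
i=8, x='z': counts = {'z': 9, 'y': 14, 'x': 13}
i=9, x='y': counts = {'z': 9, 'y': 23, 'x': 13}

{'z': 9, 'y': 23, 'x': 13}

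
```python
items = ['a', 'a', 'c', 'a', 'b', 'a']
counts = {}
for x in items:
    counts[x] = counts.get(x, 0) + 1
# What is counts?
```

Initial: counts = {}, items = ['a', 'a', 'c', 'a', 'b', 'a']
See 'a': counts = {'a': 1}
See 'a': counts = {'a': 2}
See 'c': counts = {'a': 2, 'c': 1}
See 'a': counts = {'a': 3, 'c': 1}
See 'b': counts = {'a': 3, 'c': 1, 'b': 1}
See 'a': counts = {'a': 4, 'c': 1, 'b': 1}

{'a': 4, 'c': 1, 'b': 1}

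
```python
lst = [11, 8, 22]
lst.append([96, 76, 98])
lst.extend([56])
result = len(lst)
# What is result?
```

After line 1: lst = [11, 8, 22]
After line 2 (append adds [96, 76, 98] as single element): lst = [11, 8, 22, [96, 76, 98]]
After line 3 (extend unpacks [56], adds 56): lst = [11, 8, 22, [96, 76, 98], 56]
After line 4: result = len(lst) = 5

5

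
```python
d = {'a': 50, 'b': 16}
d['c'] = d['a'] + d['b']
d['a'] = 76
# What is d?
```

After line 1: d = {'a': 50, 'b': 16}
After line 2 (d['c'] = 50 + 16): d = {'a': 50, 'b': 16, 'c': 66}
After line 3: d = {'a': 76, 'b': 16, 'c': 66}

{'a': 76, 'b': 16, 'c': 66}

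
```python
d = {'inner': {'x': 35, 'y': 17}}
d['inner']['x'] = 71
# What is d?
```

After line 1: d = {'inner': {'x': 35, 'y': 17}}
After line 2 (inner x overwritten): d = {'inner': {'x': 71, 'y': 17}}

{'inner': {'x': 71, 'y': 17}}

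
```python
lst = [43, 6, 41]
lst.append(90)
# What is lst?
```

[43, 6, 41, 90]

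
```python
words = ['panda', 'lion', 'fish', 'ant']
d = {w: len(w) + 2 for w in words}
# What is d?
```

{'panda': 7, 'lion': 6, 'fish': 6, 'ant': 5}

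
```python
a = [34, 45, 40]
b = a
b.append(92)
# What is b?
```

After line 1: a = [34, 45, 40]
After line 2 (b = a is an alias, same object): a = [34, 45, 40], b = [34, 45, 40]
After line 3 (b.append mutates the shared list): a = [34, 45, 40, 92], b = [34, 45, 40, 92]

[34, 45, 40, 92]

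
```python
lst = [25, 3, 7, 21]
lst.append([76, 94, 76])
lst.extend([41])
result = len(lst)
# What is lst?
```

After line 1: lst = [25, 3, 7, 21]
After line 2 (append adds [76, 94, 76] as single element): lst = [25, 3, 7, 21, [76, 94, 76]]
After line 3 (extend unpacks [41], adds 41): lst = [25, 3, 7, 21, [76, 94, 76], 41]
After line 4: result = len(lst) = 6

[25, 3, 7, 21, [76, 94, 76], 41]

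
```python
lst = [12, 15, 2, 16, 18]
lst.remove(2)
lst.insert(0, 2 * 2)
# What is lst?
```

After line 1: lst = [12, 15, 2, 16, 18]
After line 2 (remove first 2): lst = [12, 15, 16, 18]
After line 3 (insert 4 at index 0): lst = [4, 12, 15, 16, 18]

[4, 12, 15, 16, 18]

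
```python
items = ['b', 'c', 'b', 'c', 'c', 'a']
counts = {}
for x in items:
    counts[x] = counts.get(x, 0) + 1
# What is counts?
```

Initial: counts = {}, items = ['b', 'c', 'b', 'c', 'c', 'a']
See 'b': counts = {'b': 1}
See 'c': counts = {'b': 1, 'c': 1}
See 'b': counts = {'b': 2, 'c': 1}
See 'c': counts = {'b': 2, 'c': 2}
See 'c': counts = {'b': 2, 'c': 3}
See 'a': counts = {'b': 2, 'c': 3, 'a': 1}

{'b': 2, 'c': 3, 'a': 1}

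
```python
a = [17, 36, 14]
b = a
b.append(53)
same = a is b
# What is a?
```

After line 1: a = [17, 36, 14]
After line 2 (b = a is an alias, same object): a = [17, 36, 14], b = [17, 36, 14]
After line 3 (b.append mutates the shared list): a = [17, 36, 14, 53], b = [17, 36, 14, 53]
After line 4 (same = a is b; same object -> True): same = True

[17, 36, 14, 53]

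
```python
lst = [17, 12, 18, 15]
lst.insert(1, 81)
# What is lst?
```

[17, 81, 12, 18, 15]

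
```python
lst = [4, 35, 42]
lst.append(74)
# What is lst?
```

[4, 35, 42, 74]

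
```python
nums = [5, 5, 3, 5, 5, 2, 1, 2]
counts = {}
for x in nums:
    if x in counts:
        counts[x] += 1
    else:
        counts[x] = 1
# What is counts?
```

Initial: counts = {}, nums = [5, 5, 3, 5, 5, 2, 1, 2]
See 5: counts = {5: 1}
See 5: counts = {5: 2}
See 3: counts = {5: 2, 3: 1}
See 5: counts = {5: 3, 3: 1}
See 5: counts = {5: 4, 3: 1}
See 2: counts = {5: 4, 3: 1, 2: 1}
See 1: counts = {5: 4, 3: 1, 2: 1, 1: 1}
See 2: counts = {5: 4, 3: 1, 2: 2, 1: 1}

{5: 4, 3: 1, 2: 2, 1: 1}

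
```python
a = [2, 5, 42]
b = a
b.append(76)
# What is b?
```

After line 1: a = [2, 5, 42]
After line 2 (b = a is an alias, same object): a = [2, 5, 42], b = [2, 5, 42]
After line 3 (b.append mutates the shared list): a = [2, 5, 42, 76], b = [2, 5, 42, 76]

[2, 5, 42, 76]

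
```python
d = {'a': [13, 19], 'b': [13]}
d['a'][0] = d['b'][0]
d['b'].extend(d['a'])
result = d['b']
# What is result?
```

After line 1: d = {'a': [13, 19], 'b': [13]}
After line 2 (a[0] = b[0] = 13): d = {'a': [13, 19], 'b': [13]}
After line 3 (b.extend(a) appends [13, 19]): d = {'a': [13, 19], 'b': [13, 13, 19]}
After line 4: result = d['b'] = [13, 13, 19]

[13, 13, 19]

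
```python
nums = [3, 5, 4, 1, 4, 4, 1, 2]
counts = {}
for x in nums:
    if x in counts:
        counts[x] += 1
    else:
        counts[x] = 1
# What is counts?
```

Initial: counts = {}, nums = [3, 5, 4, 1, 4, 4, 1, 2]
See 3: counts = {3: 1}
See 5: counts = {3: 1, 5: 1}
See 4: counts = {3: 1, 5: 1, 4: 1}
See 1: counts = {3: 1, 5: 1, 4: 1, 1: 1}
See 4: counts = {3: 1, 5: 1, 4: 2, 1: 1}
See 4: counts = {3: 1, 5: 1, 4: 3, 1: 1}
See 1: counts = {3: 1, 5: 1, 4: 3, 1: 2}
See 2: counts = {3: 1, 5: 1, 4: 3, 1: 2, 2: 1}

{3: 1, 5: 1, 4: 3, 1: 2, 2: 1}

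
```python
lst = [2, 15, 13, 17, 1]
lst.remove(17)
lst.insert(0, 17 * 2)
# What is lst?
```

After line 1: lst = [2, 15, 13, 17, 1]
After line 2 (remove first 17): lst = [2, 15, 13, 1]
After line 3 (insert 34 at index 0): lst = [34, 2, 15, 13, 1]

[34, 2, 15, 13, 1]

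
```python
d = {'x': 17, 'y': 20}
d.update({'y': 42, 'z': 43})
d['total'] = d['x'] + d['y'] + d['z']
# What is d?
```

After line 1: d = {'x': 17, 'y': 20}
After line 2 (y overwritten, z added): d = {'x': 17, 'y': 42, 'z': 43}
After line 3 (total = 17 + 42 + 43 = 102): d = {'x': 17, 'y': 42, 'z': 43, 'total': 102}

{'x': 17, 'y': 42, 'z': 43, 'total': 102}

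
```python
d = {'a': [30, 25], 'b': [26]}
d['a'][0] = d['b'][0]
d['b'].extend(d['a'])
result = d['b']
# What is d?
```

After line 1: d = {'a': [30, 25], 'b': [26]}
After line 2 (a[0] = b[0] = 26): d = {'a': [26, 25], 'b': [26]}
After line 3 (b.extend(a) appends [26, 25]): d = {'a': [26, 25], 'b': [26, 26, 25]}
After line 4: result = d['b'] = [26, 26, 25]

{'a': [26, 25], 'b': [26, 26, 25]}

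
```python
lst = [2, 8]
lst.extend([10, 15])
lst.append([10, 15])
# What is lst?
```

After line 1: lst = [2, 8]
After line 2 (extend unpacks [10, 15]): lst = [2, 8, 10, 15]
After line 3 (append adds [10, 15] as single element): lst = [2, 8, 10, 15, [10, 15]]

[2, 8, 10, 15, [10, 15]]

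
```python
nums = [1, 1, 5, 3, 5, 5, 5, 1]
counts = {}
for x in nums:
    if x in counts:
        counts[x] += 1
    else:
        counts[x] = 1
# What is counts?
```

Initial: counts = {}, nums = [1, 1, 5, 3, 5, 5, 5, 1]
See 1: counts = {1: 1}
See 1: counts = {1: 2}
See 5: counts = {1: 2, 5: 1}
See 3: counts = {1: 2, 5: 1, 3: 1}
See 5: counts = {1: 2, 5: 2, 3: 1}
See 5: counts = {1: 2, 5: 3, 3: 1}
See 5: counts = {1: 2, 5: 4, 3: 1}
See 1: counts = {1: 3, 5: 4, 3: 1}

{1: 3, 5: 4, 3: 1}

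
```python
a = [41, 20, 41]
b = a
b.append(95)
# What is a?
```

After line 1: a = [41, 20, 41]
After line 2 (b = a is an alias, same object): a = [41, 20, 41], b = [41, 20, 41]
After line 3 (b.append mutates the shared list): a = [41, 20, 41, 95], b = [41, 20, 41, 95]

[41, 20, 41, 95]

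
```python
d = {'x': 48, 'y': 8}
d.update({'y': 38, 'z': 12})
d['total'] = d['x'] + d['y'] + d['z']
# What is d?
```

After line 1: d = {'x': 48, 'y': 8}
After line 2 (y overwritten, z added): d = {'x': 48, 'y': 38, 'z': 12}
After line 3 (total = 48 + 38 + 12 = 98): d = {'x': 48, 'y': 38, 'z': 12, 'total': 98}

{'x': 48, 'y': 38, 'z': 12, 'total': 98}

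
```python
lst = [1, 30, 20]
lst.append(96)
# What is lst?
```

[1, 30, 20, 96]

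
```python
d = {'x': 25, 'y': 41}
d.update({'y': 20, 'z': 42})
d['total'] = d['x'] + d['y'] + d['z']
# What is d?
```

After line 1: d = {'x': 25, 'y': 41}
After line 2 (y overwritten, z added): d = {'x': 25, 'y': 20, 'z': 42}
After line 3 (total = 25 + 20 + 42 = 87): d = {'x': 25, 'y': 20, 'z': 42, 'total': 87}

{'x': 25, 'y': 20, 'z': 42, 'total': 87}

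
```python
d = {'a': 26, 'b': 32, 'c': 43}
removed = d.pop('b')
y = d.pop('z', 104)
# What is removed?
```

After line 1: d = {'a': 26, 'b': 32, 'c': 43}
After line 2 (pop 'b' returns 32): d = {'a': 26, 'c': 43}, removed = 32
After line 3 (pop 'z' missing, returns default 104): d = {'a': 26, 'c': 43}, y = 104

32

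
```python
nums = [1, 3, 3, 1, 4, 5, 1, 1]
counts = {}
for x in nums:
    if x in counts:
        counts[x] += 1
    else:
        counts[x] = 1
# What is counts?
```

Initial: counts = {}, nums = [1, 3, 3, 1, 4, 5, 1, 1]
See 1: counts = {1: 1}
See 3: counts = {1: 1, 3: 1}
See 3: counts = {1: 1, 3: 2}
See 1: counts = {1: 2, 3: 2}
See 4: counts = {1: 2, 3: 2, 4: 1}
See 5: counts = {1: 2, 3: 2, 4: 1, 5: 1}
See 1: counts = {1: 3, 3: 2, 4: 1, 5: 1}
See 1: counts = {1: 4, 3: 2, 4: 1, 5: 1}

{1: 4, 3: 2, 4: 1, 5: 1}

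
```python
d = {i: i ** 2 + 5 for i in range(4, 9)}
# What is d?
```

{4: 21, 5: 30, 6: 41, 7: 54, 8: 69}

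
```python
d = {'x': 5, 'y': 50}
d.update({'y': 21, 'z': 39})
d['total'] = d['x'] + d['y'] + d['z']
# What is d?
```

After line 1: d = {'x': 5, 'y': 50}
After line 2 (y overwritten, z added): d = {'x': 5, 'y': 21, 'z': 39}
After line 3 (total = 5 + 21 + 39 = 65): d = {'x': 5, 'y': 21, 'z': 39, 'total': 65}

{'x': 5, 'y': 21, 'z': 39, 'total': 65}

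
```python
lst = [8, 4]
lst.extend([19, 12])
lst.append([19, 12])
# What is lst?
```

After line 1: lst = [8, 4]
After line 2 (extend unpacks [19, 12]): lst = [8, 4, 19, 12]
After line 3 (append adds [19, 12] as single element): lst = [8, 4, 19, 12, [19, 12]]

[8, 4, 19, 12, [19, 12]]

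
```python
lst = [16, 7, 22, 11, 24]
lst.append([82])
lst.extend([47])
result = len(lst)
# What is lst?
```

After line 1: lst = [16, 7, 22, 11, 24]
After line 2 (append adds [82] as single element): lst = [16, 7, 22, 11, 24, [82]]
After line 3 (extend unpacks [47], adds 47): lst = [16, 7, 22, 11, 24, [82], 47]
After line 4: result = len(lst) = 7

[16, 7, 22, 11, 24, [82], 47]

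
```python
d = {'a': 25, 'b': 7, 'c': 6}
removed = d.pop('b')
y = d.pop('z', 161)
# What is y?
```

After line 1: d = {'a': 25, 'b': 7, 'c': 6}
After line 2 (pop 'b' returns 7): d = {'a': 25, 'c': 6}, removed = 7
After line 3 (pop 'z' missing, returns default 161): d = {'a': 25, 'c': 6}, y = 161

161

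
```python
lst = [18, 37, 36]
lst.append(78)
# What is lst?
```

[18, 37, 36, 78]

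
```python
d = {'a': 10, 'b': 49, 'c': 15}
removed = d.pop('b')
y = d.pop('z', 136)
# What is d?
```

After line 1: d = {'a': 10, 'b': 49, 'c': 15}
After line 2 (pop 'b' returns 49): d = {'a': 10, 'c': 15}, removed = 49
After line 3 (pop 'z' missing, returns default 136): d = {'a': 10, 'c': 15}, y = 136

{'a': 10, 'c': 15}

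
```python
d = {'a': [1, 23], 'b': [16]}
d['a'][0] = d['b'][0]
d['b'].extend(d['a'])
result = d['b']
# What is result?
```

After line 1: d = {'a': [1, 23], 'b': [16]}
After line 2 (a[0] = b[0] = 16): d = {'a': [16, 23], 'b': [16]}
After line 3 (b.extend(a) appends [16, 23]): d = {'a': [16, 23], 'b': [16, 16, 23]}
After line 4: result = d['b'] = [16, 16, 23]

[16, 16, 23]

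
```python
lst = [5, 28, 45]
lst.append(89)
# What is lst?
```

[5, 28, 45, 89]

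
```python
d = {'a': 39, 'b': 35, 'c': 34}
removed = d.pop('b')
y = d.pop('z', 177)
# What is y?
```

After line 1: d = {'a': 39, 'b': 35, 'c': 34}
After line 2 (pop 'b' returns 35): d = {'a': 39, 'c': 34}, removed = 35
After line 3 (pop 'z' missing, returns default 177): d = {'a': 39, 'c': 34}, y = 177

177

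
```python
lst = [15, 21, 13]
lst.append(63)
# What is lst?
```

[15, 21, 13, 63]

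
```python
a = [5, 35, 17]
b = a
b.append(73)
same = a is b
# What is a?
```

After line 1: a = [5, 35, 17]
After line 2 (b = a is an alias, same object): a = [5, 35, 17], b = [5, 35, 17]
After line 3 (b.append mutates the shared list): a = [5, 35, 17, 73], b = [5, 35, 17, 73]
After line 4 (same = a is b; same object -> True): same = True

[5, 35, 17, 73]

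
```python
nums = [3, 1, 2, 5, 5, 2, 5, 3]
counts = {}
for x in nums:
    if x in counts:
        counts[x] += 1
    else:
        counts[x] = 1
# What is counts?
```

Initial: counts = {}, nums = [3, 1, 2, 5, 5, 2, 5, 3]
See 3: counts = {3: 1}
See 1: counts = {3: 1, 1: 1}
See 2: counts = {3: 1, 1: 1, 2: 1}
See 5: counts = {3: 1, 1: 1, 2: 1, 5: 1}
See 5: counts = {3: 1, 1: 1, 2: 1, 5: 2}
See 2: counts = {3: 1, 1: 1, 2: 2, 5: 2}
See 5: counts = {3: 1, 1: 1, 2: 2, 5: 3}
See 3: counts = {3: 2, 1: 1, 2: 2, 5: 3}

{3: 2, 1: 1, 2: 2, 5: 3}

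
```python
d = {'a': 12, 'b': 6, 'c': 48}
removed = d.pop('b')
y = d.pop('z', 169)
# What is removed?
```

After line 1: d = {'a': 12, 'b': 6, 'c': 48}
After line 2 (pop 'b' returns 6): d = {'a': 12, 'c': 48}, removed = 6
After line 3 (pop 'z' missing, returns default 169): d = {'a': 12, 'c': 48}, y = 169

6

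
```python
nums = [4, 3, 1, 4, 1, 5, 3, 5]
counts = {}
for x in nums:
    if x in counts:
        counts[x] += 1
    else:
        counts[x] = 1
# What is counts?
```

Initial: counts = {}, nums = [4, 3, 1, 4, 1, 5, 3, 5]
See 4: counts = {4: 1}
See 3: counts = {4: 1, 3: 1}
See 1: counts = {4: 1, 3: 1, 1: 1}
See 4: counts = {4: 2, 3: 1, 1: 1}
See 1: counts = {4: 2, 3: 1, 1: 2}
See 5: counts = {4: 2, 3: 1, 1: 2, 5: 1}
See 3: counts = {4: 2, 3: 2, 1: 2, 5: 1}
See 5: counts = {4: 2, 3: 2, 1: 2, 5: 2}

{4: 2, 3: 2, 1: 2, 5: 2}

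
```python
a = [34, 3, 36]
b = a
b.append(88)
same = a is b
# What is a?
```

After line 1: a = [34, 3, 36]
After line 2 (b = a is an alias, same object): a = [34, 3, 36], b = [34, 3, 36]
After line 3 (b.append mutates the shared list): a = [34, 3, 36, 88], b = [34, 3, 36, 88]
After line 4 (same = a is b; same object -> True): same = True

[34, 3, 36, 88]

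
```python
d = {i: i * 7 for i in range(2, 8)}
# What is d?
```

{2: 14, 3: 21, 4: 28, 5: 35, 6: 42, 7: 49}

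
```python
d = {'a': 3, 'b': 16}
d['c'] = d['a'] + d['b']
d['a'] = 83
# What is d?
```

After line 1: d = {'a': 3, 'b': 16}
After line 2 (d['c'] = 3 + 16): d = {'a': 3, 'b': 16, 'c': 19}
After line 3: d = {'a': 83, 'b': 16, 'c': 19}

{'a': 83, 'b': 16, 'c': 19}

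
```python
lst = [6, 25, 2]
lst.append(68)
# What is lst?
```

[6, 25, 2, 68]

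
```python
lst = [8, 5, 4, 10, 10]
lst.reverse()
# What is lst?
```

[10, 10, 4, 5, 8]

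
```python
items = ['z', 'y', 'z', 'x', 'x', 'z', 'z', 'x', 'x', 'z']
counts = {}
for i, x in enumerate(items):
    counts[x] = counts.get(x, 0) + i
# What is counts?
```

Initial: counts = {}, items = ['z', 'y', 'z', 'x', 'x', 'z', 'z', 'x', 'x', 'z']
i=0, x='z': counts = {'z': 0}
i=1, x='y': counts = {'z': 0, 'y': 1}
i=2, x='z': counts = {'z': 2, 'y': 1}
i=3, x='x': counts = {'z': 2, 'y': 1, 'x': 3}
i=4, x='x': counts = {'z': 2, 'y': 1, 'x': 7}
i=5, x='z': counts = {'z': 7, 'y': 1, 'x': 7}
i=6, x='z': counts = {'z': 13, 'y': 1, 'x': 7}
i=7, x='x': counts = {'z': 13, 'y': 1, 'x': 14}
i=8, x='x': counts = {'z': 13, 'y': 1, 'x': 22}
i=9, x='z': counts = {'z': 22, 'y': 1, 'x': 22}

{'z': 22, 'y': 1, 'x': 22}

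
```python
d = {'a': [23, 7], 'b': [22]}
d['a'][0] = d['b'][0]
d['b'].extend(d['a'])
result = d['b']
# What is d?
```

After line 1: d = {'a': [23, 7], 'b': [22]}
After line 2 (a[0] = b[0] = 22): d = {'a': [22, 7], 'b': [22]}
After line 3 (b.extend(a) appends [22, 7]): d = {'a': [22, 7], 'b': [22, 22, 7]}
After line 4: result = d['b'] = [22, 22, 7]

{'a': [22, 7], 'b': [22, 22, 7]}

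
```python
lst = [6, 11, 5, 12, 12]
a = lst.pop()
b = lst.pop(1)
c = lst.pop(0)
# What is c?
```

After line 1: lst = [6, 11, 5, 12, 12]
After line 2 (pop() -> a = 12): lst = [6, 11, 5, 12]
After line 3 (pop(1) -> b = 11): lst = [6, 5, 12]
After line 4 (pop(0) -> c = 6): lst = [5, 12]

6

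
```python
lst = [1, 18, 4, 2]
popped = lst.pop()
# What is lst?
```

[1, 18, 4]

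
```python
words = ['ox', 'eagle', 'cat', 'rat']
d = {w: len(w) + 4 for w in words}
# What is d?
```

{'ox': 6, 'eagle': 9, 'cat': 7, 'rat': 7}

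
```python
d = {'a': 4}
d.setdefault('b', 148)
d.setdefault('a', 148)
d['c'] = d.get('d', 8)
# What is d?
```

After line 1: d = {'a': 4}
After line 2 (setdefault adds 'b'=148): d = {'a': 4, 'b': 148}
After line 3 (setdefault 'a' no-op, already exists): d = {'a': 4, 'b': 148}
After line 4 (get('d', 8) returns default since 'd' not in d): d = {'a': 4, 'b': 148, 'c': 8}

{'a': 4, 'b': 148, 'c': 8}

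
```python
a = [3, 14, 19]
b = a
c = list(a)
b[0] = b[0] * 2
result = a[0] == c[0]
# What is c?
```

After line 1: a = [3, 14, 19]
After line 2 (b = a, alias): a = [3, 14, 19], b = [3, 14, 19]
After line 3 (c = list(a) is a copy, new object): c = [3, 14, 19]
After line 4 (b[0] = 3 * 2 = 6; mutates shared a/b): a = b = [6, 14, 19], c = [3, 14, 19]
After line 5 (a[0] = 6, c[0] = 3; result = False)

[3, 14, 19]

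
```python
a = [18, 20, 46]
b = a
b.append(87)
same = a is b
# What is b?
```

After line 1: a = [18, 20, 46]
After line 2 (b = a is an alias, same object): a = [18, 20, 46], b = [18, 20, 46]
After line 3 (b.append mutates the shared list): a = [18, 20, 46, 87], b = [18, 20, 46, 87]
After line 4 (same = a is b; same object -> True): same = True

[18, 20, 46, 87]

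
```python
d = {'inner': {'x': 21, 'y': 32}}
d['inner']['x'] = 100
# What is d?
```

After line 1: d = {'inner': {'x': 21, 'y': 32}}
After line 2 (inner x overwritten): d = {'inner': {'x': 100, 'y': 32}}

{'inner': {'x': 100, 'y': 32}}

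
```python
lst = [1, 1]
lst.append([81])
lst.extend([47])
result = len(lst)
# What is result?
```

After line 1: lst = [1, 1]
After line 2 (append adds [81] as single element): lst = [1, 1, [81]]
After line 3 (extend unpacks [47], adds 47): lst = [1, 1, [81], 47]
After line 4: result = len(lst) = 4

4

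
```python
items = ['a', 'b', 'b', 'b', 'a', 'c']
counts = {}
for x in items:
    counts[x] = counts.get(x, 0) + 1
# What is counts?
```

Initial: counts = {}, items = ['a', 'b', 'b', 'b', 'a', 'c']
See 'a': counts = {'a': 1}
See 'b': counts = {'a': 1, 'b': 1}
See 'b': counts = {'a': 1, 'b': 2}
See 'b': counts = {'a': 1, 'b': 3}
See 'a': counts = {'a': 2, 'b': 3}
See 'c': counts = {'a': 2, 'b': 3, 'c': 1}

{'a': 2, 'b': 3, 'c': 1}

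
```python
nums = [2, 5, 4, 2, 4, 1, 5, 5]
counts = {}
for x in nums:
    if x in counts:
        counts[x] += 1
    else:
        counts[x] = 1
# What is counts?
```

Initial: counts = {}, nums = [2, 5, 4, 2, 4, 1, 5, 5]
See 2: counts = {2: 1}
See 5: counts = {2: 1, 5: 1}
See 4: counts = {2: 1, 5: 1, 4: 1}
See 2: counts = {2: 2, 5: 1, 4: 1}
See 4: counts = {2: 2, 5: 1, 4: 2}
See 1: counts = {2: 2, 5: 1, 4: 2, 1: 1}
See 5: counts = {2: 2, 5: 2, 4: 2, 1: 1}
See 5: counts = {2: 2, 5: 3, 4: 2, 1: 1}

{2: 2, 5: 3, 4: 2, 1: 1}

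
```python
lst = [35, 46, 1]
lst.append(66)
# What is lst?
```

[35, 46, 1, 66]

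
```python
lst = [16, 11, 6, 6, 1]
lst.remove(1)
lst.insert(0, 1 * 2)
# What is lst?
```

After line 1: lst = [16, 11, 6, 6, 1]
After line 2 (remove first 1): lst = [16, 11, 6, 6]
After line 3 (insert 2 at index 0): lst = [2, 16, 11, 6, 6]

[2, 16, 11, 6, 6]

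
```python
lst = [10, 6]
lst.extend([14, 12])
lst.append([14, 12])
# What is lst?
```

After line 1: lst = [10, 6]
After line 2 (extend unpacks [14, 12]): lst = [10, 6, 14, 12]
After line 3 (append adds [14, 12] as single element): lst = [10, 6, 14, 12, [14, 12]]

[10, 6, 14, 12, [14, 12]]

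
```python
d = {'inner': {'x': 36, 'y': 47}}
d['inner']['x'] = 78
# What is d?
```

After line 1: d = {'inner': {'x': 36, 'y': 47}}
After line 2 (inner x overwritten): d = {'inner': {'x': 78, 'y': 47}}

{'inner': {'x': 78, 'y': 47}}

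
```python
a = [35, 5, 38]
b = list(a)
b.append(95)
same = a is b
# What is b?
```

After line 1: a = [35, 5, 38]
After line 2 (b = list(a) is a shallow copy, new object): a = [35, 5, 38], b = [35, 5, 38]
After line 3 (append only mutates b): a = [35, 5, 38], b = [35, 5, 38, 95]
After line 4 (same = a is b; different objects -> False): same = False

[35, 5, 38, 95]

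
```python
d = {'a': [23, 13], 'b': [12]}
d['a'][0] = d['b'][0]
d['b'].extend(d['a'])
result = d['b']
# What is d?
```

After line 1: d = {'a': [23, 13], 'b': [12]}
After line 2 (a[0] = b[0] = 12): d = {'a': [12, 13], 'b': [12]}
After line 3 (b.extend(a) appends [12, 13]): d = {'a': [12, 13], 'b': [12, 12, 13]}
After line 4: result = d['b'] = [12, 12, 13]

{'a': [12, 13], 'b': [12, 12, 13]}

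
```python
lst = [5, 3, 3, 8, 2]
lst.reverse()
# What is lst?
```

[2, 8, 3, 3, 5]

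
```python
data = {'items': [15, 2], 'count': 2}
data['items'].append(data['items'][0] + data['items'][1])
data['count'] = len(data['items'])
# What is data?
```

After line 1: data = {'items': [15, 2], 'count': 2}
After line 2 (append 15 + 2 = 17): data = {'items': [15, 2, 17], 'count': 2}
After line 3 (count = len(items) = 3): data = {'items': [15, 2, 17], 'count': 3}

{'items': [15, 2, 17], 'count': 3}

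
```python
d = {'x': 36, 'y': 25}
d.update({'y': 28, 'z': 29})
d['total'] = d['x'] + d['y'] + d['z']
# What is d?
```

After line 1: d = {'x': 36, 'y': 25}
After line 2 (y overwritten, z added): d = {'x': 36, 'y': 28, 'z': 29}
After line 3 (total = 36 + 28 + 29 = 93): d = {'x': 36, 'y': 28, 'z': 29, 'total': 93}

{'x': 36, 'y': 28, 'z': 29, 'total': 93}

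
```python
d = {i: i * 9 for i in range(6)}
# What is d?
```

{0: 0, 1: 9, 2: 18, 3: 27, 4: 36, 5: 45}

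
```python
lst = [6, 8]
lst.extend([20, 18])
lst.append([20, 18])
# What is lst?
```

After line 1: lst = [6, 8]
After line 2 (extend unpacks [20, 18]): lst = [6, 8, 20, 18]
After line 3 (append adds [20, 18] as single element): lst = [6, 8, 20, 18, [20, 18]]

[6, 8, 20, 18, [20, 18]]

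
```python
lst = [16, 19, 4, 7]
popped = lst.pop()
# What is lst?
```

[16, 19, 4]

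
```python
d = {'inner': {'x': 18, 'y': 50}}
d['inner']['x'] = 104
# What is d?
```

After line 1: d = {'inner': {'x': 18, 'y': 50}}
After line 2 (inner x overwritten): d = {'inner': {'x': 104, 'y': 50}}

{'inner': {'x': 104, 'y': 50}}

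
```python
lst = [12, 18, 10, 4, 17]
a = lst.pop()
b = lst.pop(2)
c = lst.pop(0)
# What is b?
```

After line 1: lst = [12, 18, 10, 4, 17]
After line 2 (pop() -> a = 17): lst = [12, 18, 10, 4]
After line 3 (pop(2) -> b = 10): lst = [12, 18, 4]
After line 4 (pop(0) -> c = 12): lst = [18, 4]

10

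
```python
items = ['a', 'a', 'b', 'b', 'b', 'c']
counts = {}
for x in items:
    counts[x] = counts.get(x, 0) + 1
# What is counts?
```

Initial: counts = {}, items = ['a', 'a', 'b', 'b', 'b', 'c']
See 'a': counts = {'a': 1}
See 'a': counts = {'a': 2}
See 'b': counts = {'a': 2, 'b': 1}
See 'b': counts = {'a': 2, 'b': 2}
See 'b': counts = {'a': 2, 'b': 3}
See 'c': counts = {'a': 2, 'b': 3, 'c': 1}

{'a': 2, 'b': 3, 'c': 1}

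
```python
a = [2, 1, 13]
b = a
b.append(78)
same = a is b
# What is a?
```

After line 1: a = [2, 1, 13]
After line 2 (b = a is an alias, same object): a = [2, 1, 13], b = [2, 1, 13]
After line 3 (b.append mutates the shared list): a = [2, 1, 13, 78], b = [2, 1, 13, 78]
After line 4 (same = a is b; same object -> True): same = True

[2, 1, 13, 78]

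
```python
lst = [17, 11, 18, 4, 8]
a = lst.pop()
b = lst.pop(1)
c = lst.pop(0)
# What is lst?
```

After line 1: lst = [17, 11, 18, 4, 8]
After line 2 (pop() -> a = 8): lst = [17, 11, 18, 4]
After line 3 (pop(1) -> b = 11): lst = [17, 18, 4]
After line 4 (pop(0) -> c = 17): lst = [18, 4]

[18, 4]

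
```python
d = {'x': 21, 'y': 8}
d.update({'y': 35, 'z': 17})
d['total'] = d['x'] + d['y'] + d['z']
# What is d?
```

After line 1: d = {'x': 21, 'y': 8}
After line 2 (y overwritten, z added): d = {'x': 21, 'y': 35, 'z': 17}
After line 3 (total = 21 + 35 + 17 = 73): d = {'x': 21, 'y': 35, 'z': 17, 'total': 73}

{'x': 21, 'y': 35, 'z': 17, 'total': 73}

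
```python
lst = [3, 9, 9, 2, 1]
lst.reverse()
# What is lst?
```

[1, 2, 9, 9, 3]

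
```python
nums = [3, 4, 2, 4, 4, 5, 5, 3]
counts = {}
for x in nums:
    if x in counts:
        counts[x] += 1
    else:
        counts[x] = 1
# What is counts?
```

Initial: counts = {}, nums = [3, 4, 2, 4, 4, 5, 5, 3]
See 3: counts = {3: 1}
See 4: counts = {3: 1, 4: 1}
See 2: counts = {3: 1, 4: 1, 2: 1}
See 4: counts = {3: 1, 4: 2, 2: 1}
See 4: counts = {3: 1, 4: 3, 2: 1}
See 5: counts = {3: 1, 4: 3, 2: 1, 5: 1}
See 5: counts = {3: 1, 4: 3, 2: 1, 5: 2}
See 3: counts = {3: 2, 4: 3, 2: 1, 5: 2}

{3: 2, 4: 3, 2: 1, 5: 2}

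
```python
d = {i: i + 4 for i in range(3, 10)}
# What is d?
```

{3: 7, 4: 8, 5: 9, 6: 10, 7: 11, 8: 12, 9: 13}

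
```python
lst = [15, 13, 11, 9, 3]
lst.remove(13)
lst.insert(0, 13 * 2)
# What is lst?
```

After line 1: lst = [15, 13, 11, 9, 3]
After line 2 (remove first 13): lst = [15, 11, 9, 3]
After line 3 (insert 26 at index 0): lst = [26, 15, 11, 9, 3]

[26, 15, 11, 9, 3]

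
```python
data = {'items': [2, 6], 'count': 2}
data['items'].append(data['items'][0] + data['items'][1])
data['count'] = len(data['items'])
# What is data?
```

After line 1: data = {'items': [2, 6], 'count': 2}
After line 2 (append 2 + 6 = 8): data = {'items': [2, 6, 8], 'count': 2}
After line 3 (count = len(items) = 3): data = {'items': [2, 6, 8], 'count': 3}

{'items': [2, 6, 8], 'count': 3}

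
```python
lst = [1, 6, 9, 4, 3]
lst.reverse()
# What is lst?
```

[3, 4, 9, 6, 1]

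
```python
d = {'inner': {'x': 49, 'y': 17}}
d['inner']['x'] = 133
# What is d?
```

After line 1: d = {'inner': {'x': 49, 'y': 17}}
After line 2 (inner x overwritten): d = {'inner': {'x': 133, 'y': 17}}

{'inner': {'x': 133, 'y': 17}}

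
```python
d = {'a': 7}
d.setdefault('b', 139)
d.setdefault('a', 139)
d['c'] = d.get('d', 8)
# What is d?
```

After line 1: d = {'a': 7}
After line 2 (setdefault adds 'b'=139): d = {'a': 7, 'b': 139}
After line 3 (setdefault 'a' no-op, already exists): d = {'a': 7, 'b': 139}
After line 4 (get('d', 8) returns default since 'd' not in d): d = {'a': 7, 'b': 139, 'c': 8}

{'a': 7, 'b': 139, 'c': 8}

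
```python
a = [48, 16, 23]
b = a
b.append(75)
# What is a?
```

After line 1: a = [48, 16, 23]
After line 2 (b = a is an alias, same object): a = [48, 16, 23], b = [48, 16, 23]
After line 3 (b.append mutates the shared list): a = [48, 16, 23, 75], b = [48, 16, 23, 75]

[48, 16, 23, 75]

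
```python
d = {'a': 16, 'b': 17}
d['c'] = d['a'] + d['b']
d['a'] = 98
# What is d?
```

After line 1: d = {'a': 16, 'b': 17}
After line 2 (d['c'] = 16 + 17): d = {'a': 16, 'b': 17, 'c': 33}
After line 3: d = {'a': 98, 'b': 17, 'c': 33}

{'a': 98, 'b': 17, 'c': 33}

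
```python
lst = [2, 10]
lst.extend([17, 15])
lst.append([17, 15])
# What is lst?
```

After line 1: lst = [2, 10]
After line 2 (extend unpacks [17, 15]): lst = [2, 10, 17, 15]
After line 3 (append adds [17, 15] as single element): lst = [2, 10, 17, 15, [17, 15]]

[2, 10, 17, 15, [17, 15]]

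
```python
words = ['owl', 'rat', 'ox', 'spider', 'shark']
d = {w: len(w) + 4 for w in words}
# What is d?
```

{'owl': 7, 'rat': 7, 'ox': 6, 'spider': 10, 'shark': 9}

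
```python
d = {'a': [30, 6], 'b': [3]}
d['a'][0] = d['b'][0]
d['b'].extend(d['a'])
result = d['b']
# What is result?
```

After line 1: d = {'a': [30, 6], 'b': [3]}
After line 2 (a[0] = b[0] = 3): d = {'a': [3, 6], 'b': [3]}
After line 3 (b.extend(a) appends [3, 6]): d = {'a': [3, 6], 'b': [3, 3, 6]}
After line 4: result = d['b'] = [3, 3, 6]

[3, 3, 6]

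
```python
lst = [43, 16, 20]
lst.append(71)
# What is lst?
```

[43, 16, 20, 71]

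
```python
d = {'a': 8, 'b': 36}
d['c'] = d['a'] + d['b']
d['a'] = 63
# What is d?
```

After line 1: d = {'a': 8, 'b': 36}
After line 2 (d['c'] = 8 + 36): d = {'a': 8, 'b': 36, 'c': 44}
After line 3: d = {'a': 63, 'b': 36, 'c': 44}

{'a': 63, 'b': 36, 'c': 44}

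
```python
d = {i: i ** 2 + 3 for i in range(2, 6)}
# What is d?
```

{2: 7, 3: 12, 4: 19, 5: 28}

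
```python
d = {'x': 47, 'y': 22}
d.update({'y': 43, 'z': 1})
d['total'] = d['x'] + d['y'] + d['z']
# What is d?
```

After line 1: d = {'x': 47, 'y': 22}
After line 2 (y overwritten, z added): d = {'x': 47, 'y': 43, 'z': 1}
After line 3 (total = 47 + 43 + 1 = 91): d = {'x': 47, 'y': 43, 'z': 1, 'total': 91}

{'x': 47, 'y': 43, 'z': 1, 'total': 91}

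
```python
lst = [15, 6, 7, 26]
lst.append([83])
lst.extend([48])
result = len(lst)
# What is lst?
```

After line 1: lst = [15, 6, 7, 26]
After line 2 (append adds [83] as single element): lst = [15, 6, 7, 26, [83]]
After line 3 (extend unpacks [48], adds 48): lst = [15, 6, 7, 26, [83], 48]
After line 4: result = len(lst) = 6

[15, 6, 7, 26, [83], 48]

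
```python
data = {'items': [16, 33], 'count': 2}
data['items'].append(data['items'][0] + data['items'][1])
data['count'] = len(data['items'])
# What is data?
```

After line 1: data = {'items': [16, 33], 'count': 2}
After line 2 (append 16 + 33 = 49): data = {'items': [16, 33, 49], 'count': 2}
After line 3 (count = len(items) = 3): data = {'items': [16, 33, 49], 'count': 3}

{'items': [16, 33, 49], 'count': 3}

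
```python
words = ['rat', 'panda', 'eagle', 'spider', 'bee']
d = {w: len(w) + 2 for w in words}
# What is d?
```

{'rat': 5, 'panda': 7, 'eagle': 7, 'spider': 8, 'bee': 5}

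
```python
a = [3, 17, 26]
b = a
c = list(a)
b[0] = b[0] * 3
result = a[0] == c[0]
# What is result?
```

After line 1: a = [3, 17, 26]
After line 2 (b = a, alias): a = [3, 17, 26], b = [3, 17, 26]
After line 3 (c = list(a) is a copy, new object): c = [3, 17, 26]
After line 4 (b[0] = 3 * 3 = 9; mutates shared a/b): a = b = [9, 17, 26], c = [3, 17, 26]
After line 5 (a[0] = 9, c[0] = 3; result = False)

False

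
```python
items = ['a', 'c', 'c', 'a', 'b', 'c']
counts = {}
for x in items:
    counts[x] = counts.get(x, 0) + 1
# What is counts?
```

Initial: counts = {}, items = ['a', 'c', 'c', 'a', 'b', 'c']
See 'a': counts = {'a': 1}
See 'c': counts = {'a': 1, 'c': 1}
See 'c': counts = {'a': 1, 'c': 2}
See 'a': counts = {'a': 2, 'c': 2}
See 'b': counts = {'a': 2, 'c': 2, 'b': 1}
See 'c': counts = {'a': 2, 'c': 3, 'b': 1}

{'a': 2, 'c': 3, 'b': 1}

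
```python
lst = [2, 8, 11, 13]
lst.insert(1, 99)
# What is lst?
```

[2, 99, 8, 11, 13]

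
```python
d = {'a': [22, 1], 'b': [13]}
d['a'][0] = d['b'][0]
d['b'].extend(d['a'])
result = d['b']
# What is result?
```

After line 1: d = {'a': [22, 1], 'b': [13]}
After line 2 (a[0] = b[0] = 13): d = {'a': [13, 1], 'b': [13]}
After line 3 (b.extend(a) appends [13, 1]): d = {'a': [13, 1], 'b': [13, 13, 1]}
After line 4: result = d['b'] = [13, 13, 1]

[13, 13, 1]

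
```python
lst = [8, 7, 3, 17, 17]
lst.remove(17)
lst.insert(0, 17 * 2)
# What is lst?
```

After line 1: lst = [8, 7, 3, 17, 17]
After line 2 (remove first 17): lst = [8, 7, 3, 17]
After line 3 (insert 34 at index 0): lst = [34, 8, 7, 3, 17]

[34, 8, 7, 3, 17]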